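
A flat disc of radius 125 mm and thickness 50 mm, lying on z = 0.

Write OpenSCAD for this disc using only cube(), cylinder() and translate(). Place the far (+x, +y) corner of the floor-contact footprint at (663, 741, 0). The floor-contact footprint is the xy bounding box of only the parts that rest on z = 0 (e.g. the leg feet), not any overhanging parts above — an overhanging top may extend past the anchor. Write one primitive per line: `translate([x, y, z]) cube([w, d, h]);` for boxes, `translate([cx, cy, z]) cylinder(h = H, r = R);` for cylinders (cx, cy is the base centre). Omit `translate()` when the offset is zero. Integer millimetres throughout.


translate([538, 616, 0]) cylinder(h = 50, r = 125);


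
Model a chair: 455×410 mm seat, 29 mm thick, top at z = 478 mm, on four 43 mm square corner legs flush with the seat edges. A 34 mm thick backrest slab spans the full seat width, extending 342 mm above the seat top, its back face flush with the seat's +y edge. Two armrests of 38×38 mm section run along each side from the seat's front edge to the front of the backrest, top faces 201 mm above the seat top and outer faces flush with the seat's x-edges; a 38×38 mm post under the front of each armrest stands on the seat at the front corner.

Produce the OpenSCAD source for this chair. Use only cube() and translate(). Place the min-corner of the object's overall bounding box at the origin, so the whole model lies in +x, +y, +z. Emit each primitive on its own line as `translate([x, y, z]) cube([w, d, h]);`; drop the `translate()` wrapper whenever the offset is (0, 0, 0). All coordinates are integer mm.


translate([0, 0, 449]) cube([455, 410, 29]);
cube([43, 43, 449]);
translate([412, 0, 0]) cube([43, 43, 449]);
translate([0, 367, 0]) cube([43, 43, 449]);
translate([412, 367, 0]) cube([43, 43, 449]);
translate([0, 376, 478]) cube([455, 34, 342]);
translate([0, 0, 641]) cube([38, 376, 38]);
translate([417, 0, 641]) cube([38, 376, 38]);
translate([0, 0, 478]) cube([38, 38, 163]);
translate([417, 0, 478]) cube([38, 38, 163]);


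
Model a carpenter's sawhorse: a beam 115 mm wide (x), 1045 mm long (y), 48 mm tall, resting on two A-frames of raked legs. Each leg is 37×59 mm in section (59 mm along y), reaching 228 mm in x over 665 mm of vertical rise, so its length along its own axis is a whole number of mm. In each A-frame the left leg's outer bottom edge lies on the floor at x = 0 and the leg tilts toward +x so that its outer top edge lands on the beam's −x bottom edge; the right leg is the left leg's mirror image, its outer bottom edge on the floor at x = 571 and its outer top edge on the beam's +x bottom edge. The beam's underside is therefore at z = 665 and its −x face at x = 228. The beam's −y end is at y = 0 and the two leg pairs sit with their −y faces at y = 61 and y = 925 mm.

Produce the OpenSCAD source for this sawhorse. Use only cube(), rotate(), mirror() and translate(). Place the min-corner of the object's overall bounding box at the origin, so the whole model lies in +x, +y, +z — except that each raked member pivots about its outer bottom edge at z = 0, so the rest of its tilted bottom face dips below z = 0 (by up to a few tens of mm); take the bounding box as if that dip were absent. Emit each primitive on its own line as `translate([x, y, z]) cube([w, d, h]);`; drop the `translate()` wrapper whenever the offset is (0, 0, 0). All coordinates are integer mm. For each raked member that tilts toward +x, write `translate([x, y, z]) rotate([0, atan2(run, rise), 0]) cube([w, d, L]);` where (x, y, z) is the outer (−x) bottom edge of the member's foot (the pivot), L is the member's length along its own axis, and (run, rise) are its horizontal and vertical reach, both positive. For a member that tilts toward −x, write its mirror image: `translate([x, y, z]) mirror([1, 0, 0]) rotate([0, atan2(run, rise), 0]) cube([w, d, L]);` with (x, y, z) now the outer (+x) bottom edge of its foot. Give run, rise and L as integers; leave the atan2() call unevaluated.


// leg length = √(228² + 665²) = 703
// right-leg outer foot x = 2·228 + 115 = 571
// beam min-corner = (228, 0, 665)
translate([228, 0, 665]) cube([115, 1045, 48]);
translate([0, 61, 0]) rotate([0, atan2(228, 665), 0]) cube([37, 59, 703]);
translate([571, 61, 0]) mirror([1, 0, 0]) rotate([0, atan2(228, 665), 0]) cube([37, 59, 703]);
translate([0, 925, 0]) rotate([0, atan2(228, 665), 0]) cube([37, 59, 703]);
translate([571, 925, 0]) mirror([1, 0, 0]) rotate([0, atan2(228, 665), 0]) cube([37, 59, 703]);


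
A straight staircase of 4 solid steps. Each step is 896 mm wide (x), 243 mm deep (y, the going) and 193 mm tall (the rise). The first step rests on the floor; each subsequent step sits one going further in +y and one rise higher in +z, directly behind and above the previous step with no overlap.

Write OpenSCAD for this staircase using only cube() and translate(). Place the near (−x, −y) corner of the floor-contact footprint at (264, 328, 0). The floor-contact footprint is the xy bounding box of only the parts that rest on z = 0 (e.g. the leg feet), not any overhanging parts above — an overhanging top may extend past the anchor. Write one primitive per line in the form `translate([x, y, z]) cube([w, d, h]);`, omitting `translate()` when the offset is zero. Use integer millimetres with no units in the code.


translate([264, 328, 0]) cube([896, 243, 193]);
translate([264, 571, 193]) cube([896, 243, 193]);
translate([264, 814, 386]) cube([896, 243, 193]);
translate([264, 1057, 579]) cube([896, 243, 193]);


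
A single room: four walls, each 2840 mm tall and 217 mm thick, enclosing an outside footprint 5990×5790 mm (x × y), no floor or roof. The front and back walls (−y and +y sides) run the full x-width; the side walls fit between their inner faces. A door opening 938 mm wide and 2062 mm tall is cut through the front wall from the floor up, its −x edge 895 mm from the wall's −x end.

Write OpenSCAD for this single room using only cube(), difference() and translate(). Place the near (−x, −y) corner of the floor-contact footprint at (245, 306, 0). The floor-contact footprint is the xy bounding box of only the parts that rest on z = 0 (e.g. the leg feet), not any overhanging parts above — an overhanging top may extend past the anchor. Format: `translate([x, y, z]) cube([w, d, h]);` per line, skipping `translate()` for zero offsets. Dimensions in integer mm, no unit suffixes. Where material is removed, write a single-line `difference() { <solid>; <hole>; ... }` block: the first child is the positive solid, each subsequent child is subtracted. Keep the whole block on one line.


difference() { translate([245, 306, 0]) cube([5990, 217, 2840]); translate([1140, 306, 0]) cube([938, 217, 2062]); }
translate([245, 5879, 0]) cube([5990, 217, 2840]);
translate([245, 523, 0]) cube([217, 5356, 2840]);
translate([6018, 523, 0]) cube([217, 5356, 2840]);


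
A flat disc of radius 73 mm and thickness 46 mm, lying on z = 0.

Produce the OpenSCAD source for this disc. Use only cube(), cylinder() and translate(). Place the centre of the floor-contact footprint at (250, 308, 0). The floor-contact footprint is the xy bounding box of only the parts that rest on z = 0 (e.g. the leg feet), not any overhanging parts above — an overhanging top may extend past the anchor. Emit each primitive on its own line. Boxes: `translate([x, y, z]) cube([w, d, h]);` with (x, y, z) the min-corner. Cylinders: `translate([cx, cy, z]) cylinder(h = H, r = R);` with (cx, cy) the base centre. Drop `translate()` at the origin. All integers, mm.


translate([250, 308, 0]) cylinder(h = 46, r = 73);


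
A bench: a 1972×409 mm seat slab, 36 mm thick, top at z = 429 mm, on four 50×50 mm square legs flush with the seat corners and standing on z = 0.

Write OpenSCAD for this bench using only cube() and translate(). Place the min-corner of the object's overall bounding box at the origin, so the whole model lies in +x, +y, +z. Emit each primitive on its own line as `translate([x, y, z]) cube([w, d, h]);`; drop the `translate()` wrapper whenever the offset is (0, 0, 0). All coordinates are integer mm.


translate([0, 0, 393]) cube([1972, 409, 36]);
cube([50, 50, 393]);
translate([0, 359, 0]) cube([50, 50, 393]);
translate([1922, 0, 0]) cube([50, 50, 393]);
translate([1922, 359, 0]) cube([50, 50, 393]);


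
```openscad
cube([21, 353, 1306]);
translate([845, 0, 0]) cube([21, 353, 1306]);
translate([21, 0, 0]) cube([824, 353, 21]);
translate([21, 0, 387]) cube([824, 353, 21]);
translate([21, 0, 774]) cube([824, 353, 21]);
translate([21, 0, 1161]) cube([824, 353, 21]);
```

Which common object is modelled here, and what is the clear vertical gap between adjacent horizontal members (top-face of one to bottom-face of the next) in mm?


A bookshelf. The clear shelf gap is 366 mm.

Two tall side panels with 4 horizontal boards between them — a bookshelf. The first two shelf undersides are at z = 0 and z = 387; with shelf thickness 21, the clear gap is 387 − 0 − 21 = 366 mm.


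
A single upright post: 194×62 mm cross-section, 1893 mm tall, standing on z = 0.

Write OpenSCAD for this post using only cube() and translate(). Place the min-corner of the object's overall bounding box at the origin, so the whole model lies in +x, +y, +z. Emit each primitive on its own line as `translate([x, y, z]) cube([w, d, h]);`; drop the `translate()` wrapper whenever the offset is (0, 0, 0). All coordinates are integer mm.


cube([194, 62, 1893]);


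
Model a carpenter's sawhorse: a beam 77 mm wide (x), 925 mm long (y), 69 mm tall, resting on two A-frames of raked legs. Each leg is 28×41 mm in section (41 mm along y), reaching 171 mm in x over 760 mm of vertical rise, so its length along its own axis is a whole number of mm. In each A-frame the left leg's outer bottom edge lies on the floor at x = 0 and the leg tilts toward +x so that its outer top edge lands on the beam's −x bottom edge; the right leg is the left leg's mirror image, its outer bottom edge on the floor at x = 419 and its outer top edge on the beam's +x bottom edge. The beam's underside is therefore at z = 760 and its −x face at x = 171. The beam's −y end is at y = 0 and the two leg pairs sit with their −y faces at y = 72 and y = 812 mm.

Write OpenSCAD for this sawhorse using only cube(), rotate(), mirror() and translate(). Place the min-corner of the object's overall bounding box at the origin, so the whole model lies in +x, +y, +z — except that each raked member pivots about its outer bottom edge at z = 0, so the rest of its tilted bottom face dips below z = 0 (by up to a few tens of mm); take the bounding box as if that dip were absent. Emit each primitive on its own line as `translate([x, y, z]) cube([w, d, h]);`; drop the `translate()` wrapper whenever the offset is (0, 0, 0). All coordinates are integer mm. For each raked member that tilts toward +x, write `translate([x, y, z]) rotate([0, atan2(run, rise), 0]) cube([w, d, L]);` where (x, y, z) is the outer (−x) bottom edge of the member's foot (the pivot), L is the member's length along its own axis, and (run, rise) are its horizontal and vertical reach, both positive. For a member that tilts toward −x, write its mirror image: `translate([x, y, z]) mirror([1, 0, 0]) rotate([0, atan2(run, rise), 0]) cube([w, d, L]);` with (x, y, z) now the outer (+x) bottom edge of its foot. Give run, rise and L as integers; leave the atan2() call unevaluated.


// leg length = √(171² + 760²) = 779
// right-leg outer foot x = 2·171 + 77 = 419
// beam min-corner = (171, 0, 760)
translate([171, 0, 760]) cube([77, 925, 69]);
translate([0, 72, 0]) rotate([0, atan2(171, 760), 0]) cube([28, 41, 779]);
translate([419, 72, 0]) mirror([1, 0, 0]) rotate([0, atan2(171, 760), 0]) cube([28, 41, 779]);
translate([0, 812, 0]) rotate([0, atan2(171, 760), 0]) cube([28, 41, 779]);
translate([419, 812, 0]) mirror([1, 0, 0]) rotate([0, atan2(171, 760), 0]) cube([28, 41, 779]);


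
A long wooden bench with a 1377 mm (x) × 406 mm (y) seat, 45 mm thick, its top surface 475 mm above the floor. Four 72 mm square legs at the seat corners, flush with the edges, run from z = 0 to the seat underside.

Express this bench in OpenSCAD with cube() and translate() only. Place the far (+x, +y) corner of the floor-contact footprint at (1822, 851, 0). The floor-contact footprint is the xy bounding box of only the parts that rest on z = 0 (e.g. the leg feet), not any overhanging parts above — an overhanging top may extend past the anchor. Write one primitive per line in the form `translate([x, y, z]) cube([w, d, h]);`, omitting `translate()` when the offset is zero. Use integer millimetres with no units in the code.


translate([445, 445, 430]) cube([1377, 406, 45]);
translate([445, 445, 0]) cube([72, 72, 430]);
translate([445, 779, 0]) cube([72, 72, 430]);
translate([1750, 445, 0]) cube([72, 72, 430]);
translate([1750, 779, 0]) cube([72, 72, 430]);


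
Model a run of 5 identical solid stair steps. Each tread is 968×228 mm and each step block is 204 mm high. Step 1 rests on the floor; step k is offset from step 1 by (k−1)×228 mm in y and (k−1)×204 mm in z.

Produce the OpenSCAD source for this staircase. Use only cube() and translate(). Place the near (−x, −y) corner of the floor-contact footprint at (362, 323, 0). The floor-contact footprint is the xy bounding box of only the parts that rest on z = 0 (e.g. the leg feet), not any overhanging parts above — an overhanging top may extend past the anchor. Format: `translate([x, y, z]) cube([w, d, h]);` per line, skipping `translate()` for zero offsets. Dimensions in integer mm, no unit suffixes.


translate([362, 323, 0]) cube([968, 228, 204]);
translate([362, 551, 204]) cube([968, 228, 204]);
translate([362, 779, 408]) cube([968, 228, 204]);
translate([362, 1007, 612]) cube([968, 228, 204]);
translate([362, 1235, 816]) cube([968, 228, 204]);


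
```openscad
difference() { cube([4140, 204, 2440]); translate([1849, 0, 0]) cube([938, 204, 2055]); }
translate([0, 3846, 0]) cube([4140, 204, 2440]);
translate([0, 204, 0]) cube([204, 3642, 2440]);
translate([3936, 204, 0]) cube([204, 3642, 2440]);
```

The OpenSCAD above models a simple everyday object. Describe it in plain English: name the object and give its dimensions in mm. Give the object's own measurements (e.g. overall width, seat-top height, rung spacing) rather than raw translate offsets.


A single room: four walls, each 2440 mm tall and 204 mm thick, enclosing an outside footprint 4140×4050 mm (x × y), no floor or roof. The front and back walls (−y and +y sides) run the full x-width; the side walls fit between their inner faces. A door opening 938 mm wide and 2055 mm tall is cut through the front wall from the floor up, its −x edge 1849 mm from the wall's −x end.


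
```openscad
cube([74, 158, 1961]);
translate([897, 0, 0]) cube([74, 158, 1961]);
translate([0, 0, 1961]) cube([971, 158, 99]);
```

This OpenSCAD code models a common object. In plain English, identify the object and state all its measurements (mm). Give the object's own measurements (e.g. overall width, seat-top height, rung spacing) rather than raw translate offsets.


A door frame. The clear opening is 823 mm wide and 1961 mm high. Two 74 mm wide jambs, 158 mm deep, stand either side of the opening from the floor to the top of the opening. A 99 mm thick head sits across the top of both jambs, spanning the full outside width of the frame.


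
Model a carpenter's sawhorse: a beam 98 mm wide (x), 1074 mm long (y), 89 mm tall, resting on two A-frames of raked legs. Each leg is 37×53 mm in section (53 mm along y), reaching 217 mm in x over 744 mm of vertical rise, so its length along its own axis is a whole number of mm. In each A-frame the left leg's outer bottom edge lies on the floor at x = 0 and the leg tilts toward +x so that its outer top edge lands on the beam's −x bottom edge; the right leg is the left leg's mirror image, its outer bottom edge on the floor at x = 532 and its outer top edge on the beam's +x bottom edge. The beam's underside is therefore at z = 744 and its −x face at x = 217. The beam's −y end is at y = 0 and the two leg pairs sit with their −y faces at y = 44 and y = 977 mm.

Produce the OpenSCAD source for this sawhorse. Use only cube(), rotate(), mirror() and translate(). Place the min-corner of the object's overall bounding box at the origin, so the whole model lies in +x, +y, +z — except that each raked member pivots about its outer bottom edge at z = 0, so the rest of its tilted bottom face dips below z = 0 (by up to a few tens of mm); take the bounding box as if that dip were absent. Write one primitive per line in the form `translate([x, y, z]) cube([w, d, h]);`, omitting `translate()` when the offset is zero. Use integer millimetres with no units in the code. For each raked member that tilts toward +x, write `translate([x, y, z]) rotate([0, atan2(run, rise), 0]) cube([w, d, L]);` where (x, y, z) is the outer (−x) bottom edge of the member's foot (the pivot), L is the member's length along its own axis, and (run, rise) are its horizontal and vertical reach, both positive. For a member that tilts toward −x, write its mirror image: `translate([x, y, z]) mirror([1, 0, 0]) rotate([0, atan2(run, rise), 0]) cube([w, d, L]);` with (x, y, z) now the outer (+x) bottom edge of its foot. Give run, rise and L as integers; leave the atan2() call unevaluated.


// leg length = √(217² + 744²) = 775
// right-leg outer foot x = 2·217 + 98 = 532
// beam min-corner = (217, 0, 744)
translate([217, 0, 744]) cube([98, 1074, 89]);
translate([0, 44, 0]) rotate([0, atan2(217, 744), 0]) cube([37, 53, 775]);
translate([532, 44, 0]) mirror([1, 0, 0]) rotate([0, atan2(217, 744), 0]) cube([37, 53, 775]);
translate([0, 977, 0]) rotate([0, atan2(217, 744), 0]) cube([37, 53, 775]);
translate([532, 977, 0]) mirror([1, 0, 0]) rotate([0, atan2(217, 744), 0]) cube([37, 53, 775]);


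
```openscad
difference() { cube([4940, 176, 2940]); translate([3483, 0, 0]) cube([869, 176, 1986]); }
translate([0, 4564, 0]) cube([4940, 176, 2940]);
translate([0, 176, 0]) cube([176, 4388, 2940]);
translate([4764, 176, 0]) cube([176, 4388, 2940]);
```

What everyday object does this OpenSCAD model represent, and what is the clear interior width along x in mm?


A single room. The interior width is 4588 mm.

Four walls enclosing a rectangle with a door in the front wall — a room. Outside width 4940 minus two 176 mm walls gives 4588 mm.


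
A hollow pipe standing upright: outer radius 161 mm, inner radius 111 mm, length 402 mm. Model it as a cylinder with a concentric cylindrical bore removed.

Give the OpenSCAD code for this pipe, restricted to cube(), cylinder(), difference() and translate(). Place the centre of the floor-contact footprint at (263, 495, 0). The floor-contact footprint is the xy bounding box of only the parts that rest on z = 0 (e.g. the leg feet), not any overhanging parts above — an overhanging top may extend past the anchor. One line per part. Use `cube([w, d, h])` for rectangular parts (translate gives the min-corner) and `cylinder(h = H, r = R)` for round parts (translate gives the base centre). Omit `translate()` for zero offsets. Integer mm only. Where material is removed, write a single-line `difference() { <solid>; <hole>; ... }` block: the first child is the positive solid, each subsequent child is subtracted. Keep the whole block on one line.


difference() { translate([263, 495, 0]) cylinder(h = 402, r = 161); translate([263, 495, 0]) cylinder(h = 402, r = 111); }


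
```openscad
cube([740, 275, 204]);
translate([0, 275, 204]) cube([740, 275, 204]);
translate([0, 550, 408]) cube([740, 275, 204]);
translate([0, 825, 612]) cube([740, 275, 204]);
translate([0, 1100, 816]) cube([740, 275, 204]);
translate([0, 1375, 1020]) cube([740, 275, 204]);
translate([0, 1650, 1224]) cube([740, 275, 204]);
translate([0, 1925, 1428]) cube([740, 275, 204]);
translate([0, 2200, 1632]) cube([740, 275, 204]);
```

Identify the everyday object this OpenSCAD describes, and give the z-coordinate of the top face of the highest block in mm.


A staircase. The total rise is 1836 mm.

9 identical blocks, each offset up and back from the previous — a staircase. Each step is 204 mm tall and there are 9 of them, so the total rise is 9 × 204 = 1836 mm.


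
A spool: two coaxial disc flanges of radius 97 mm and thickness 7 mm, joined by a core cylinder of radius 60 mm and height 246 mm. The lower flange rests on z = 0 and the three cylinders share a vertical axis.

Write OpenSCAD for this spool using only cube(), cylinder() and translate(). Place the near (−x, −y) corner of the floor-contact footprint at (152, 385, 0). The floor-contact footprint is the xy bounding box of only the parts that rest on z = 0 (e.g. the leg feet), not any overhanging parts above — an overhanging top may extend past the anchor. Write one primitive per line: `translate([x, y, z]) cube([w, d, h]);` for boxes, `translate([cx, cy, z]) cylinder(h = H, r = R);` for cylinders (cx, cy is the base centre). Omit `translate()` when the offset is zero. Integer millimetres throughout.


translate([249, 482, 0]) cylinder(h = 7, r = 97);
translate([249, 482, 7]) cylinder(h = 246, r = 60);
translate([249, 482, 253]) cylinder(h = 7, r = 97);


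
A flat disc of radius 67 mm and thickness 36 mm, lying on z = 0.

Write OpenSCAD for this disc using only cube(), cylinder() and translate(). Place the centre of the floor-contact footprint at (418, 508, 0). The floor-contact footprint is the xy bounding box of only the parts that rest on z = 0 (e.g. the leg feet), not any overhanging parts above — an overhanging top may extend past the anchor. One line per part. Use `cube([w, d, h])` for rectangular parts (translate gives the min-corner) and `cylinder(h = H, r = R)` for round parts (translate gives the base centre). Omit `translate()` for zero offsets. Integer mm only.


translate([418, 508, 0]) cylinder(h = 36, r = 67);


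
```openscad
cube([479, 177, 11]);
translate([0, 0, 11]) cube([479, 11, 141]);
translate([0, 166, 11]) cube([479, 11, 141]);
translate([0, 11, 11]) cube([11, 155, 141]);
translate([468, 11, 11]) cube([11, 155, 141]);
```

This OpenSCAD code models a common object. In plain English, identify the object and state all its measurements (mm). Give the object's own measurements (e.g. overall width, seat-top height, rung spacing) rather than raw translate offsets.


An open-topped rectangular box: outside dimensions 479×177×152 mm, with a uniform wall and base thickness of 11 mm. The base is a full 479×177 slab on the floor; four walls sit on top of the base. The front and back walls (the −y and +y sides) span the full width; the two side walls fit between them.


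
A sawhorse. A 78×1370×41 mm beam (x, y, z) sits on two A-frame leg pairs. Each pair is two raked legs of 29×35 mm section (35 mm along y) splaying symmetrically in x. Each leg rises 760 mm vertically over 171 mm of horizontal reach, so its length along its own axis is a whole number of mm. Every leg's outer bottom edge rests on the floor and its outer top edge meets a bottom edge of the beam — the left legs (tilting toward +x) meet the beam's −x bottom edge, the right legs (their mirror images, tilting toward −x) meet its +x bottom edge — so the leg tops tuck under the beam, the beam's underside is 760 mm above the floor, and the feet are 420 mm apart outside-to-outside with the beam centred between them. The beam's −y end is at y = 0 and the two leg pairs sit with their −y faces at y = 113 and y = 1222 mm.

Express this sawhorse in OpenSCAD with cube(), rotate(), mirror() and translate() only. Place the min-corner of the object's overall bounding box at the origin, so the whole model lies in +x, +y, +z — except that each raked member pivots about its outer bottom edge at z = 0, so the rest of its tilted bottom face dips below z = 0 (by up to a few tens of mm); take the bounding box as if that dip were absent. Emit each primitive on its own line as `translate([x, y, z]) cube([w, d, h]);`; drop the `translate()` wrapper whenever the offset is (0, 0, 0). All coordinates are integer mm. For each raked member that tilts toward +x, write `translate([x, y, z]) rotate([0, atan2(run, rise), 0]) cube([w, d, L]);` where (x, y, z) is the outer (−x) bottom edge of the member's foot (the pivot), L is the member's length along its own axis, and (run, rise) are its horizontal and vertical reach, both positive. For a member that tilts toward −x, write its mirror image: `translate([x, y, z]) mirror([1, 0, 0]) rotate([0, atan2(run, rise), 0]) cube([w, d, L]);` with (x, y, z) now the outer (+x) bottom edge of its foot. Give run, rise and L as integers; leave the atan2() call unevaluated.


translate([171, 0, 760]) cube([78, 1370, 41]);
translate([0, 113, 0]) rotate([0, atan2(171, 760), 0]) cube([29, 35, 779]);
translate([420, 113, 0]) mirror([1, 0, 0]) rotate([0, atan2(171, 760), 0]) cube([29, 35, 779]);
translate([0, 1222, 0]) rotate([0, atan2(171, 760), 0]) cube([29, 35, 779]);
translate([420, 1222, 0]) mirror([1, 0, 0]) rotate([0, atan2(171, 760), 0]) cube([29, 35, 779]);


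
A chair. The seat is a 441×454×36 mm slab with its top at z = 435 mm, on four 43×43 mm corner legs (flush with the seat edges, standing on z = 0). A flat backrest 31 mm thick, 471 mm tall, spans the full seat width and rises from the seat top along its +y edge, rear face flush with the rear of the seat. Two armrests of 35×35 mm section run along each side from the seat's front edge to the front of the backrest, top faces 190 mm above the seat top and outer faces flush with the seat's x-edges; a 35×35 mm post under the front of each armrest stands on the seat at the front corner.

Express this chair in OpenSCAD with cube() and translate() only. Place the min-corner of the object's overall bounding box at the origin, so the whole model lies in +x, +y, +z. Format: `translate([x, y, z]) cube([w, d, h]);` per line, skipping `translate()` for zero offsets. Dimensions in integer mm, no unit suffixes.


translate([0, 0, 399]) cube([441, 454, 36]);
cube([43, 43, 399]);
translate([398, 0, 0]) cube([43, 43, 399]);
translate([0, 411, 0]) cube([43, 43, 399]);
translate([398, 411, 0]) cube([43, 43, 399]);
translate([0, 423, 435]) cube([441, 31, 471]);
translate([0, 0, 590]) cube([35, 423, 35]);
translate([406, 0, 590]) cube([35, 423, 35]);
translate([0, 0, 435]) cube([35, 35, 155]);
translate([406, 0, 435]) cube([35, 35, 155]);


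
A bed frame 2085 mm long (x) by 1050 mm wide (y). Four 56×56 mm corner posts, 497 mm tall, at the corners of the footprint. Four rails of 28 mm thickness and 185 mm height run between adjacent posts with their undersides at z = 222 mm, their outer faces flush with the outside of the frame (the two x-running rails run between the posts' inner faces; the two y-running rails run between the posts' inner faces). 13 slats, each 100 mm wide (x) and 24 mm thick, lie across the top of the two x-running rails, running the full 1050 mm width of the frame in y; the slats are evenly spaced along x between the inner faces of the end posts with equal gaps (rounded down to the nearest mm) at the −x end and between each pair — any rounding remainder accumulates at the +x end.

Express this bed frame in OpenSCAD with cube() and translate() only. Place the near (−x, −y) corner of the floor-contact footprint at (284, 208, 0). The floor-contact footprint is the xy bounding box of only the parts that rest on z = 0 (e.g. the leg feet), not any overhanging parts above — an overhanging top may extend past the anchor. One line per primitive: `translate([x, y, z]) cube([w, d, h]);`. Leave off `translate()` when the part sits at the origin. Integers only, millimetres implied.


// slat z = rail_z + rail_h = 222 + 185 = 407
// slat gap = ⌊(1973 − 13·100) / 14⌋ = 48
translate([284, 208, 0]) cube([56, 56, 497]);
translate([284, 1202, 0]) cube([56, 56, 497]);
translate([2313, 208, 0]) cube([56, 56, 497]);
translate([2313, 1202, 0]) cube([56, 56, 497]);
translate([340, 208, 222]) cube([1973, 28, 185]);
translate([340, 1230, 222]) cube([1973, 28, 185]);
translate([284, 264, 222]) cube([28, 938, 185]);
translate([2341, 264, 222]) cube([28, 938, 185]);
translate([388, 208, 407]) cube([100, 1050, 24]);
translate([536, 208, 407]) cube([100, 1050, 24]);
translate([684, 208, 407]) cube([100, 1050, 24]);
translate([832, 208, 407]) cube([100, 1050, 24]);
translate([980, 208, 407]) cube([100, 1050, 24]);
translate([1128, 208, 407]) cube([100, 1050, 24]);
translate([1276, 208, 407]) cube([100, 1050, 24]);
translate([1424, 208, 407]) cube([100, 1050, 24]);
translate([1572, 208, 407]) cube([100, 1050, 24]);
translate([1720, 208, 407]) cube([100, 1050, 24]);
translate([1868, 208, 407]) cube([100, 1050, 24]);
translate([2016, 208, 407]) cube([100, 1050, 24]);
translate([2164, 208, 407]) cube([100, 1050, 24]);


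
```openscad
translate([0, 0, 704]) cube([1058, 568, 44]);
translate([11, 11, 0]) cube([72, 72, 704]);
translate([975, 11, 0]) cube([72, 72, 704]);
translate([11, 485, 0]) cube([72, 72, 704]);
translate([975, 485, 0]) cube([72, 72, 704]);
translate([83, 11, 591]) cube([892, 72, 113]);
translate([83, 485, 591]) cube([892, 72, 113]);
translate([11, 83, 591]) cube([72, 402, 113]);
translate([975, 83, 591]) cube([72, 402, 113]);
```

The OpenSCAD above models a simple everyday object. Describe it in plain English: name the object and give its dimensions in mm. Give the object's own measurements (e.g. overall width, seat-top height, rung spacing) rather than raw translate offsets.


A rectangular dining table. The top is 1058×568×44 mm with its upper surface at z = 748 mm. It stands on four 72×72 mm square legs, each inset 11 mm from the nearest pair of top edges, running from the floor to the underside of the top. Four apron rails, 72 mm thick and 113 mm tall, run between adjacent legs with their top edges flush with the underside of the top and their outer faces flush with the legs' outer faces.


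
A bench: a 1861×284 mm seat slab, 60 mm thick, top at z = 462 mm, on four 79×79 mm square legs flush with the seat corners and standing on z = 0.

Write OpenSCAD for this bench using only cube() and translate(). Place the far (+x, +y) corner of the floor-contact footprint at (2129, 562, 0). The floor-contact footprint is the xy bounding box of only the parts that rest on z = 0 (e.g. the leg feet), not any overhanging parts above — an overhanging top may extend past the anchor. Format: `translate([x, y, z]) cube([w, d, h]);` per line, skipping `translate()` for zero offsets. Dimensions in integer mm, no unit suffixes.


translate([268, 278, 402]) cube([1861, 284, 60]);
translate([268, 278, 0]) cube([79, 79, 402]);
translate([268, 483, 0]) cube([79, 79, 402]);
translate([2050, 278, 0]) cube([79, 79, 402]);
translate([2050, 483, 0]) cube([79, 79, 402]);


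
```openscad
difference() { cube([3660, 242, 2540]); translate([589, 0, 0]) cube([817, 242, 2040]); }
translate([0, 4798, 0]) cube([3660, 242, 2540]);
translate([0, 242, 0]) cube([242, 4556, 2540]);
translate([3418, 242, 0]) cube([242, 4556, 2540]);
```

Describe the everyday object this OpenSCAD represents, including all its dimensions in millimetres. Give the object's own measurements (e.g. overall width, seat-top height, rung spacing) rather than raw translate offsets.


A single room: four walls, each 2540 mm tall and 242 mm thick, enclosing an outside footprint 3660×5040 mm (x × y), no floor or roof. The front and back walls (−y and +y sides) run the full x-width; the side walls fit between their inner faces. A door opening 817 mm wide and 2040 mm tall is cut through the front wall from the floor up, its −x edge 589 mm from the wall's −x end.


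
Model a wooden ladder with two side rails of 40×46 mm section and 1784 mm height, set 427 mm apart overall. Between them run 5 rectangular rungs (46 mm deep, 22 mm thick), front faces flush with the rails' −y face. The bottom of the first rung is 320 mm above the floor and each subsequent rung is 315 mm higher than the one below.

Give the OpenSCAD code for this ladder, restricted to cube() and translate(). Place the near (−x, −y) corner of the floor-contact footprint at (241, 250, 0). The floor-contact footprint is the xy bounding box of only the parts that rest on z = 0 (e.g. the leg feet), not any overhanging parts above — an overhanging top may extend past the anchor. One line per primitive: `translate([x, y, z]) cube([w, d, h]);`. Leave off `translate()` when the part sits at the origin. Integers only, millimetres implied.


translate([241, 250, 0]) cube([40, 46, 1784]);
translate([628, 250, 0]) cube([40, 46, 1784]);
translate([281, 250, 320]) cube([347, 46, 22]);
translate([281, 250, 635]) cube([347, 46, 22]);
translate([281, 250, 950]) cube([347, 46, 22]);
translate([281, 250, 1265]) cube([347, 46, 22]);
translate([281, 250, 1580]) cube([347, 46, 22]);


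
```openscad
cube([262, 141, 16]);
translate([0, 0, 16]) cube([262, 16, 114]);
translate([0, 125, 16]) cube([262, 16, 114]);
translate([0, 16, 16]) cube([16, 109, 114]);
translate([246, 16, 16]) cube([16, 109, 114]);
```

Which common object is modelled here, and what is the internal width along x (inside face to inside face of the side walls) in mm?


An open box. The internal width is 230 mm.

A 262×141 base slab with four walls standing on it — an open box. The base is 262 mm wide and the walls are 16 mm thick, so the internal width is 262 − 2 × 16 = 230 mm.


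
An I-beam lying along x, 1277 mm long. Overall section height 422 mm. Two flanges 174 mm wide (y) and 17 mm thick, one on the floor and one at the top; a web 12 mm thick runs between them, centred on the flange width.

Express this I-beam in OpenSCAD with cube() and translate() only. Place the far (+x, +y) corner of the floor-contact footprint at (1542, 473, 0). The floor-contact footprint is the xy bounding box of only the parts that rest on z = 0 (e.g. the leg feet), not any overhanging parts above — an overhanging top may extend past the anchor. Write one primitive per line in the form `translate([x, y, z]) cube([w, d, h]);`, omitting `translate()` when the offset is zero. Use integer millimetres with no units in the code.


translate([265, 299, 0]) cube([1277, 174, 17]);
translate([265, 380, 17]) cube([1277, 12, 388]);
translate([265, 299, 405]) cube([1277, 174, 17]);


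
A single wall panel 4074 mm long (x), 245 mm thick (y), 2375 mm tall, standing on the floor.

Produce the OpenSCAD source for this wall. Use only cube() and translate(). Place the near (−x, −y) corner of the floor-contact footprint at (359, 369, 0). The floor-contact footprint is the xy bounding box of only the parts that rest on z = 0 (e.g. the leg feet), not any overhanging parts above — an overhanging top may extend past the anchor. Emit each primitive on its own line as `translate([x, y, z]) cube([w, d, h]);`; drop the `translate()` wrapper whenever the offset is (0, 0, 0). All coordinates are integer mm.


translate([359, 369, 0]) cube([4074, 245, 2375]);


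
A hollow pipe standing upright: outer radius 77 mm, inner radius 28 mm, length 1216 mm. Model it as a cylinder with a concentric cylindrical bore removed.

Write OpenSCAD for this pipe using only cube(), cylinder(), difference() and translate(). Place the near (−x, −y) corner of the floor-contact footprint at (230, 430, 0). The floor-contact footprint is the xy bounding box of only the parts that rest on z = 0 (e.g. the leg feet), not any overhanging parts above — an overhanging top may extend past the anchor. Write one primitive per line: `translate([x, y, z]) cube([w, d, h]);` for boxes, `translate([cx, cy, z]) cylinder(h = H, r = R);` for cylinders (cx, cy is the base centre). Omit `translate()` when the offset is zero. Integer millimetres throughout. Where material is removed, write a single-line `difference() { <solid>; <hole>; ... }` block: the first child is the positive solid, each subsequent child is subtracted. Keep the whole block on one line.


difference() { translate([307, 507, 0]) cylinder(h = 1216, r = 77); translate([307, 507, 0]) cylinder(h = 1216, r = 28); }


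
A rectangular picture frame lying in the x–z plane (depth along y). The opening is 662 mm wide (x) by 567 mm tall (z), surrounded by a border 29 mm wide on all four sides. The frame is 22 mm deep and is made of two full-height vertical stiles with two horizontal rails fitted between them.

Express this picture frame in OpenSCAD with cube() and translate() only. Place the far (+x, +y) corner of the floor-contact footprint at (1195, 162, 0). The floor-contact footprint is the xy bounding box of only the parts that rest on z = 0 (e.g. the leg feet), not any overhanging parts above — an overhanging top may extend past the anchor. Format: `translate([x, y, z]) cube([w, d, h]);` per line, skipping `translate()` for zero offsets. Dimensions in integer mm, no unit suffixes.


translate([475, 140, 0]) cube([29, 22, 625]);
translate([1166, 140, 0]) cube([29, 22, 625]);
translate([504, 140, 0]) cube([662, 22, 29]);
translate([504, 140, 596]) cube([662, 22, 29]);


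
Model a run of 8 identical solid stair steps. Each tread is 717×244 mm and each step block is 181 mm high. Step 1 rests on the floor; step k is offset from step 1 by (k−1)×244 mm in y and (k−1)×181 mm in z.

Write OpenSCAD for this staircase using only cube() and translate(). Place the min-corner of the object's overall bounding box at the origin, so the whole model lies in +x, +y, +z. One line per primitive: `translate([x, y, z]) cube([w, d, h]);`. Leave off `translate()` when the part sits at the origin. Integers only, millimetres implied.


cube([717, 244, 181]);
translate([0, 244, 181]) cube([717, 244, 181]);
translate([0, 488, 362]) cube([717, 244, 181]);
translate([0, 732, 543]) cube([717, 244, 181]);
translate([0, 976, 724]) cube([717, 244, 181]);
translate([0, 1220, 905]) cube([717, 244, 181]);
translate([0, 1464, 1086]) cube([717, 244, 181]);
translate([0, 1708, 1267]) cube([717, 244, 181]);


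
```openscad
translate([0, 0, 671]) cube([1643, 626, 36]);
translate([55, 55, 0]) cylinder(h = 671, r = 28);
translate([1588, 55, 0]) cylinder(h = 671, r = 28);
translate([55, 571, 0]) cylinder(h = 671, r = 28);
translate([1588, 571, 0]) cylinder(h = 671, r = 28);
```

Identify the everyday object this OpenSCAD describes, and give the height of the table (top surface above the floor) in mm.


A table. The table height is 707 mm.

A 1643×626×36 slab sits at z = 671 on four Ø56 mm round legs — a table. The top surface is at 671 + 36 = 707 mm.


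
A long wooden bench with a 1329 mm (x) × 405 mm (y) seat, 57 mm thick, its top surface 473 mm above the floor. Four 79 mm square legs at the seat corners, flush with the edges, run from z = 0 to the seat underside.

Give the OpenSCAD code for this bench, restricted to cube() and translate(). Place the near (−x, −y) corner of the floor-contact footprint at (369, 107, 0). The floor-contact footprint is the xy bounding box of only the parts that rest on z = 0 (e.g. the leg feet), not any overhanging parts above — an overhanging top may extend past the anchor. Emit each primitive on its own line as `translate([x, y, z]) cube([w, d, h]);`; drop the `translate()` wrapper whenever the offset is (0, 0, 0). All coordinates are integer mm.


translate([369, 107, 416]) cube([1329, 405, 57]);
translate([369, 107, 0]) cube([79, 79, 416]);
translate([369, 433, 0]) cube([79, 79, 416]);
translate([1619, 107, 0]) cube([79, 79, 416]);
translate([1619, 433, 0]) cube([79, 79, 416]);


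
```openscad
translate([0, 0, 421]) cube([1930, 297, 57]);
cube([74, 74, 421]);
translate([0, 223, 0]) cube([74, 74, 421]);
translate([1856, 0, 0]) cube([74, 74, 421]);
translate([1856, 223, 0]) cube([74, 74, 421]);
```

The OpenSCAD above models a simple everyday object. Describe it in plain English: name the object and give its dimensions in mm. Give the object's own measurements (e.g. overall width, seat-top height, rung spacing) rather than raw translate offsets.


A bench: a 1930×297 mm seat slab, 57 mm thick, top at z = 478 mm, on four 74×74 mm square legs flush with the seat corners and standing on z = 0.


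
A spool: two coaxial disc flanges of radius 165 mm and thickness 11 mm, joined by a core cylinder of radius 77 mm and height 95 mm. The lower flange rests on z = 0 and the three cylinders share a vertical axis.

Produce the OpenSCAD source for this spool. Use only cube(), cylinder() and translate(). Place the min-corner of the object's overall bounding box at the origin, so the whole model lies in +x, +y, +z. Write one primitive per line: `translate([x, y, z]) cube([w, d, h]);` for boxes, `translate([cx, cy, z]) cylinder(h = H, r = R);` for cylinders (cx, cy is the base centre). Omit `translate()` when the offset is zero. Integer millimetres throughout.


translate([165, 165, 0]) cylinder(h = 11, r = 165);
translate([165, 165, 11]) cylinder(h = 95, r = 77);
translate([165, 165, 106]) cylinder(h = 11, r = 165);
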